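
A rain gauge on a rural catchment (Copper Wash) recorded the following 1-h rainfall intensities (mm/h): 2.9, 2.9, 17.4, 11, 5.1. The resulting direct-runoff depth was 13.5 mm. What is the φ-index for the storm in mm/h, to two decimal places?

φ ≈ 7.45 mm/h

Only the 2 blocks with intensity above φ contribute runoff: 17.4, 11 mm/h.
Σ(I−φ)·Δt = d  ⇒  (17.4+11 − 2φ)·1 = 13.5
φ = (28.40 − 13.5/1) / 2 = 7.45 mm/h.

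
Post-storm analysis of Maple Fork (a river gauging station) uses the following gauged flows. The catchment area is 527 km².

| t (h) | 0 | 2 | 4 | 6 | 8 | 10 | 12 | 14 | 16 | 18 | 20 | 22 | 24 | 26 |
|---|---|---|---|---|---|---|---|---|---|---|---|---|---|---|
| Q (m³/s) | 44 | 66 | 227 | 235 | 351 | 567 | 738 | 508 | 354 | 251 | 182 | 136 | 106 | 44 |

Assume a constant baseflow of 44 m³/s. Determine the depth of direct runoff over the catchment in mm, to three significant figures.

Direct runoff: 0.0, 22.0, 183.0, 191.0, 307.0, 523.0, 694.0, 464.0, 310.0, 207.0, 138.0, 92.0, 62.0, 0.0 m³/s; ΣQ_DR = 3193 m³/s.
V = ΣQ_DR · Δt = 3193 × 7200 s = 2.299 × 10^7 m³.
Over A = 527 km², depth = V / A = 43.6 mm.

d ≈ 43.6 mm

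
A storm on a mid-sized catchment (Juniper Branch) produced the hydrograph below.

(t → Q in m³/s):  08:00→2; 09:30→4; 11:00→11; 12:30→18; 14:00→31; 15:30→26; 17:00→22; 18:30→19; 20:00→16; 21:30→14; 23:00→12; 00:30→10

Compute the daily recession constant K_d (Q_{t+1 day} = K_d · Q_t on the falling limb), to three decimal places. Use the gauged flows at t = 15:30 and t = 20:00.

Between t = 15:30 and t = 20:00 the flow falls from 26 to 16 m³/s over 3×1.5 h = 4.5 h.
Per-interval ratio K = (16/26)^(1/3) = 0.8506; K_d = K^(24/1.5) = 0.075.

K_d ≈ 0.075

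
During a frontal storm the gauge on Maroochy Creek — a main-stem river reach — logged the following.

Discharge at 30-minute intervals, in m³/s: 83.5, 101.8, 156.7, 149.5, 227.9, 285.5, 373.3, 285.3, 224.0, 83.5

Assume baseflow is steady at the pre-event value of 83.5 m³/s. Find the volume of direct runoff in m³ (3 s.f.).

V ≈ 2.04 × 10^6 m³

Direct-runoff ordinates (Q − Q_b): 0.0, 18.3, 73.2, 66.0, 144.4, 202.0, 289.8, 201.8, 140.5, 0.0 m³/s.
ΣQ_DR = 1136 m³/s.
With Δt = 0.5 h = 1800 s, V = ΣQ_DR · Δt = 1136 × 1800 = 2.04 × 10^6 m³.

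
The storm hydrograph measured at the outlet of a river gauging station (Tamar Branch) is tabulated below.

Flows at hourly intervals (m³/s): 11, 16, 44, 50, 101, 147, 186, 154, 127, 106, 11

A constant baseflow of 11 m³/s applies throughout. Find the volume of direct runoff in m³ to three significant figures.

V ≈ 3.00 × 10^6 m³

Direct-runoff ordinates (Q − Q_b): 0.0, 5.0, 33.0, 39.0, 90.0, 136.0, 175.0, 143.0, 116.0, 95.0, 0.0 m³/s.
ΣQ_DR = 832.0 m³/s.
With Δt = 1 h = 3600 s, V = ΣQ_DR · Δt = 832.0 × 3600 = 3.00 × 10^6 m³.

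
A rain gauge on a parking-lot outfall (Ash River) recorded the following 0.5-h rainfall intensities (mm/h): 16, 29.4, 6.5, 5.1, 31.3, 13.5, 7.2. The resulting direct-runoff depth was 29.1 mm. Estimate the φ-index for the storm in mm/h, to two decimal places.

φ ≈ 8.00 mm/h

Only the 4 blocks with intensity above φ contribute runoff: 16, 29.4, 31.3, 13.5 mm/h.
Σ(I−φ)·Δt = d  ⇒  (16+29.4+31.3+13.5 − 4φ)·0.5 = 29.1
φ = (90.20 − 29.1/0.5) / 4 = 8.00 mm/h.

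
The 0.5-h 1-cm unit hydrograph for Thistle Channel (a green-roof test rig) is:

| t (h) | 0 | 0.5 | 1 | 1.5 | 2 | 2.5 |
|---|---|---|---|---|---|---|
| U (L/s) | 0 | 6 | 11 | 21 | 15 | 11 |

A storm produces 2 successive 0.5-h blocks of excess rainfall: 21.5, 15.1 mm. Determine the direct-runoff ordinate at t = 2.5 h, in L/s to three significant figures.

By discrete convolution, Q_j = Σ (P_i / 10 mm) · U_{j−i}.
At t = 2.5 h (j=5): Q = (21.5/10)·11 + (15.1/10)·15 = 46.3 L/s.

Q ≈ 46.3 L/s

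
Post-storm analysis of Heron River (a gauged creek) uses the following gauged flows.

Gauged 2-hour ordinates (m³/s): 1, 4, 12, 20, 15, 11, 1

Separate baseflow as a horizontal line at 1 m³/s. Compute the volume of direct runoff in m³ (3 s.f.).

Direct-runoff ordinates (Q − Q_b): 0.0, 3.0, 11.0, 19.0, 14.0, 10.0, 0.0 m³/s.
ΣQ_DR = 57.00 m³/s.
With Δt = 2 h = 7200 s, V = ΣQ_DR · Δt = 57.00 × 7200 = 4.10 × 10^5 m³.

V ≈ 4.10 × 10^5 m³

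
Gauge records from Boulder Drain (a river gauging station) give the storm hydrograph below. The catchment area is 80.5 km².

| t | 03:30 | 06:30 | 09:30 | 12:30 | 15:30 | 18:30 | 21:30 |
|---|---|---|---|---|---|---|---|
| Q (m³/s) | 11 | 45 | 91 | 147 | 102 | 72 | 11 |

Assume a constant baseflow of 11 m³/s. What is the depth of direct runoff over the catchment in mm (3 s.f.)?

d ≈ 53.9 mm

Direct runoff: 0.0, 34.0, 80.0, 136.0, 91.0, 61.0, 0.0 m³/s; ΣQ_DR = 402.0 m³/s.
V = ΣQ_DR · Δt = 402.0 × 10800 s = 4.342 × 10^6 m³.
Over A = 80.5 km², depth = V / A = 53.9 mm.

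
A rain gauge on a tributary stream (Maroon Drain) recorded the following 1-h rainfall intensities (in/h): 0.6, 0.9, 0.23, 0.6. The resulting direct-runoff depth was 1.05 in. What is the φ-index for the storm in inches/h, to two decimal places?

Only the 3 blocks with intensity above φ contribute runoff: 0.6, 0.9, 0.6 in/h.
Σ(I−φ)·Δt = d  ⇒  (0.6+0.9+0.6 − 3φ)·1 = 1.05
φ = (2.100 − 1.05/1) / 3 = 0.35 in/h.

φ ≈ 0.35 in/h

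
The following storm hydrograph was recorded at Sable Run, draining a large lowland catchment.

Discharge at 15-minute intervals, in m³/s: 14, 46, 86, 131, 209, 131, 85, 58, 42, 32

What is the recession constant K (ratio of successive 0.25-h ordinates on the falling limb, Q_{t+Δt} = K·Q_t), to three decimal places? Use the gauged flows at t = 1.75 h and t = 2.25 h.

K ≈ 0.743

Using the recession-limb readings at t = 1.75 h and t = 2.25 h: Q falls from 58 to 32 m³/s over 2 intervals.
K = (Q₂/Q₁)^(1/2) = (32/58)^(1/2) = 0.743.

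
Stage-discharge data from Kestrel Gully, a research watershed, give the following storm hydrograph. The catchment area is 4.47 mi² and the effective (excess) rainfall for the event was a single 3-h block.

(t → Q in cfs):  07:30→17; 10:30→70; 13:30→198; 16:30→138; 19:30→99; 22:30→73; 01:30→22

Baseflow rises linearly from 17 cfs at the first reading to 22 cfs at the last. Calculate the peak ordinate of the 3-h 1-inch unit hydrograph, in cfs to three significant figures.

Direct runoff: 0.00, 52.17, 179.33, 118.50, 78.67, 51.83, 0.00 cfs; ΣQ_DR = 480.5 cfs, peak = 179.33 cfs.
Runoff depth d = ΣQ_DR·Δt / A = 480.5 × 10800 / (4.47 mi²) = 0.4997 in.
The 1-inch UH is the DRH scaled by (1 in)/d, so U_p = 179.33 × 1/0.4997 = 359 cfs.

U_p ≈ 359 cfs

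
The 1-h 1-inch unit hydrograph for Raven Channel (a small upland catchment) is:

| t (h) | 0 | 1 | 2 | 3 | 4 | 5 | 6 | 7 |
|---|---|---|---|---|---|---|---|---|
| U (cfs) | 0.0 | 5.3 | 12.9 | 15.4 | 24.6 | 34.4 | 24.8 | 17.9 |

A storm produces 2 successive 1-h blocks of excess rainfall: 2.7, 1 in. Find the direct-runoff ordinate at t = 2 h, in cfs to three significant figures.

By discrete convolution, Q_j = Σ (P_i / 1 in) · U_{j−i}.
At t = 2 h (j=2): Q = (2.7/1)·12.9 + (1/1)·5.3 = 40.1 cfs.

Q ≈ 40.1 cfs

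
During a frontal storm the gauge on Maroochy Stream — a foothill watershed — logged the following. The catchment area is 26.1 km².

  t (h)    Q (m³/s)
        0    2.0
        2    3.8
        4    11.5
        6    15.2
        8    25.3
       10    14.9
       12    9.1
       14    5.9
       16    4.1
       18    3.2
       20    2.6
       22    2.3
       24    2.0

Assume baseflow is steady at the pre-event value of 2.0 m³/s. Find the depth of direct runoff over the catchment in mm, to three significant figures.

d ≈ 20.9 mm

Direct runoff: 0.0, 1.8, 9.5, 13.2, 23.3, 12.9, 7.1, 3.9, 2.1, 1.2, 0.6, 0.3, 0.0 m³/s; ΣQ_DR = 75.90 m³/s.
V = ΣQ_DR · Δt = 75.90 × 7200 s = 5.465 × 10^5 m³.
Over A = 26.1 km², depth = V / A = 20.9 mm.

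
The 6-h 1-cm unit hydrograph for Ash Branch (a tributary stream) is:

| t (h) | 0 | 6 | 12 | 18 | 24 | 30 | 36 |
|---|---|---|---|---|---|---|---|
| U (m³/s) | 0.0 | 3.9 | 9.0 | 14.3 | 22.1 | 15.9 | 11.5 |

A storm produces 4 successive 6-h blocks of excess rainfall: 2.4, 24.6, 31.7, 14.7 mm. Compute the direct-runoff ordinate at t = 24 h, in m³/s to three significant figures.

Q ≈ 74.7 m³/s

By discrete convolution, Q_j = Σ (P_i / 10 mm) · U_{j−i}.
At t = 24 h (j=4): Q = (2.4/10)·22.1 + (24.6/10)·14.3 + (31.7/10)·9.0 + (14.7/10)·3.9 = 74.7 m³/s.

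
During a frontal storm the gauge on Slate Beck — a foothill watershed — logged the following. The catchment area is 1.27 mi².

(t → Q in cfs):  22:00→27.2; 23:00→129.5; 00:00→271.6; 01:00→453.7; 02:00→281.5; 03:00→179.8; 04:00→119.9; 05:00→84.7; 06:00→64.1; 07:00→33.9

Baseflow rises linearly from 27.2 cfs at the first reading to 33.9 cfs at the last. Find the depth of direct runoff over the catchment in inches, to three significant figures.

Direct runoff: 0.00, 101.56, 242.91, 424.27, 251.32, 148.88, 88.23, 52.29, 30.94, 0.00 cfs; ΣQ_DR = 1340 cfs.
V = ΣQ_DR · Δt = 1340 × 3600 s = 4.825 × 10^6 ft³.
Over A = 1.27 mi², depth = V / A = 1.64 in.

d ≈ 1.64 in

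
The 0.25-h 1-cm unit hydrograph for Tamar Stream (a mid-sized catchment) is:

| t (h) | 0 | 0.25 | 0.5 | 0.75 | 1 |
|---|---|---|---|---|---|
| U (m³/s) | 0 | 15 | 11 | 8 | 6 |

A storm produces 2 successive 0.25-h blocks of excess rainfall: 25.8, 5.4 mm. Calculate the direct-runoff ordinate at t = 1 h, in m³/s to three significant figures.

By discrete convolution, Q_j = Σ (P_i / 10 mm) · U_{j−i}.
At t = 1 h (j=4): Q = (25.8/10)·6 + (5.4/10)·8 = 19.8 m³/s.

Q ≈ 19.8 m³/s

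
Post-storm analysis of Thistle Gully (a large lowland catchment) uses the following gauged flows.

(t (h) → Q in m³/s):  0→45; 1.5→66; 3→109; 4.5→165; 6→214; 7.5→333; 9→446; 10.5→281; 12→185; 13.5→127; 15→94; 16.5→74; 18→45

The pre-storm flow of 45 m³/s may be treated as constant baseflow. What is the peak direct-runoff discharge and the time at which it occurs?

Q_p = 401.0 m³/s at t = 9 h

Subtracting baseflow gives direct-runoff ordinates: 0.0, 21.0, 64.0, 120.0, 169.0, 288.0, 401.0, 236.0, 140.0, 82.0, 49.0, 29.0, 0.0 m³/s.
The maximum is 401.0 m³/s, occurring at the reading for t = 9 h.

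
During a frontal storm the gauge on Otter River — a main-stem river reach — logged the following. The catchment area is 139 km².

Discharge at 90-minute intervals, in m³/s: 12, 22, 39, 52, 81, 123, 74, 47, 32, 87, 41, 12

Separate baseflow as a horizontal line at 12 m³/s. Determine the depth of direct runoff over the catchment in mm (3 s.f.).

Direct runoff: 0.0, 10.0, 27.0, 40.0, 69.0, 111.0, 62.0, 35.0, 20.0, 75.0, 29.0, 0.0 m³/s; ΣQ_DR = 478.0 m³/s.
V = ΣQ_DR · Δt = 478.0 × 5400 s = 2.581 × 10^6 m³.
Over A = 139 km², depth = V / A = 18.6 mm.

d ≈ 18.6 mm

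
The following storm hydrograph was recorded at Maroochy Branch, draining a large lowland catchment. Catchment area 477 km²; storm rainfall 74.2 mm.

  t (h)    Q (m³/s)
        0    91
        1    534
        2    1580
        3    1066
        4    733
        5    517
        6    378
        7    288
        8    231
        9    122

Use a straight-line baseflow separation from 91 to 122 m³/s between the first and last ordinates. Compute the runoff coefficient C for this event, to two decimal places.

C ≈ 0.46

ΣQ_DR = 4475 m³/s; V = ΣQ_DR·Δt = 1.611 × 10^7 m³.
Runoff depth d = V / A = 33.77 mm.
C = d / P = 33.77 / 74.2 = 0.46.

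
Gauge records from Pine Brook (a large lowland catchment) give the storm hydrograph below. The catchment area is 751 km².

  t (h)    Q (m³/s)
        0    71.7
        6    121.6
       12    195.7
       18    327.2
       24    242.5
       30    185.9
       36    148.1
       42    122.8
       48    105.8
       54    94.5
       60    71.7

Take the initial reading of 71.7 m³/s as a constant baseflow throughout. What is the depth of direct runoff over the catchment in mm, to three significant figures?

Direct runoff: 0.0, 49.9, 124.0, 255.5, 170.8, 114.2, 76.4, 51.1, 34.1, 22.8, 0.0 m³/s; ΣQ_DR = 898.8 m³/s.
V = ΣQ_DR · Δt = 898.8 × 21600 s = 1.941 × 10^7 m³.
Over A = 751 km², depth = V / A = 25.9 mm.

d ≈ 25.9 mm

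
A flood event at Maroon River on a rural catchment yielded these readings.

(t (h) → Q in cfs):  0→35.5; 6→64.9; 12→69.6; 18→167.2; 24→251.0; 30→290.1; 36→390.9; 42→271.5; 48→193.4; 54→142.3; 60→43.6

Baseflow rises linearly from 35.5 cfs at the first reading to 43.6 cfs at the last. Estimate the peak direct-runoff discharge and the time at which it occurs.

Subtracting baseflow gives direct-runoff ordinates: 0.00, 28.59, 32.48, 129.27, 212.26, 250.55, 350.54, 230.33, 151.42, 99.51, 0.00 cfs.
The maximum is 350.54 cfs, occurring at the reading for t = 36 h.

Q_p = 350.54 cfs at t = 36 h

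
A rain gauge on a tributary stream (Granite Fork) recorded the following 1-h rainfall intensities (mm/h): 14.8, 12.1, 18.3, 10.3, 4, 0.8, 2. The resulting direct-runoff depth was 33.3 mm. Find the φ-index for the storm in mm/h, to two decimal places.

Only the 4 blocks with intensity above φ contribute runoff: 14.8, 12.1, 18.3, 10.3 mm/h.
Σ(I−φ)·Δt = d  ⇒  (14.8+12.1+18.3+10.3 − 4φ)·1 = 33.3
φ = (55.50 − 33.3/1) / 4 = 5.55 mm/h.

φ ≈ 5.55 mm/h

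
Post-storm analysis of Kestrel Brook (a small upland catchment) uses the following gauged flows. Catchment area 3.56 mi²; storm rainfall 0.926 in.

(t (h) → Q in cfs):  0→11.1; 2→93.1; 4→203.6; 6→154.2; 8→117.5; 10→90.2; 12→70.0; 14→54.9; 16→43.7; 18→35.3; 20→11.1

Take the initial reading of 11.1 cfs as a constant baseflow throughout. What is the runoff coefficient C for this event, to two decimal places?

C ≈ 0.72

ΣQ_DR = 762.6 cfs; V = ΣQ_DR·Δt = 5.491 × 10^6 ft³.
Runoff depth d = V / A = 0.6639 in.
C = d / P = 0.6639 / 0.926 = 0.72.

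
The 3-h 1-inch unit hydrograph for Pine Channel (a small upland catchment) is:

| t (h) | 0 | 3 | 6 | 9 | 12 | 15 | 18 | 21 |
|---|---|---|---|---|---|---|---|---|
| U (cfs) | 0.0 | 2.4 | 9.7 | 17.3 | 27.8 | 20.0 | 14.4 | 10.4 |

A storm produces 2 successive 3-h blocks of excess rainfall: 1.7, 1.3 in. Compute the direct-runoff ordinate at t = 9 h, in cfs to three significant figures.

By discrete convolution, Q_j = Σ (P_i / 1 in) · U_{j−i}.
At t = 9 h (j=3): Q = (1.7/1)·17.3 + (1.3/1)·9.7 = 42.0 cfs.

Q ≈ 42.0 cfs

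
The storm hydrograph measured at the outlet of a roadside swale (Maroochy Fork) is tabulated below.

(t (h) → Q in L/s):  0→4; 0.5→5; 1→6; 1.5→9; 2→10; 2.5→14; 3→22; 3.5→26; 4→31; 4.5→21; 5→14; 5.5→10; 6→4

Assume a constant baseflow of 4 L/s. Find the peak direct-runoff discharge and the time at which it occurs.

Subtracting baseflow gives direct-runoff ordinates: 0.0, 1.0, 2.0, 5.0, 6.0, 10.0, 18.0, 22.0, 27.0, 17.0, 10.0, 6.0, 0.0 L/s.
The maximum is 27.0 L/s, occurring at the reading for t = 4 h.

Q_p = 27.0 L/s at t = 4 h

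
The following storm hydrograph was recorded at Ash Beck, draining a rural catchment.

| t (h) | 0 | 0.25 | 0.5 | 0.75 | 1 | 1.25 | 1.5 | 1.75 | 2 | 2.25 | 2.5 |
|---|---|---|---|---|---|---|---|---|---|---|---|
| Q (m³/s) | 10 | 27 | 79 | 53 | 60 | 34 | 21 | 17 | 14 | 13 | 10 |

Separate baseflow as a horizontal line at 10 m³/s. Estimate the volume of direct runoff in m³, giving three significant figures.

Direct-runoff ordinates (Q − Q_b): 0.0, 17.0, 69.0, 43.0, 50.0, 24.0, 11.0, 7.0, 4.0, 3.0, 0.0 m³/s.
ΣQ_DR = 228.0 m³/s.
With Δt = 0.25 h = 900 s, V = ΣQ_DR · Δt = 228.0 × 900 = 2.05 × 10^5 m³.

V ≈ 2.05 × 10^5 m³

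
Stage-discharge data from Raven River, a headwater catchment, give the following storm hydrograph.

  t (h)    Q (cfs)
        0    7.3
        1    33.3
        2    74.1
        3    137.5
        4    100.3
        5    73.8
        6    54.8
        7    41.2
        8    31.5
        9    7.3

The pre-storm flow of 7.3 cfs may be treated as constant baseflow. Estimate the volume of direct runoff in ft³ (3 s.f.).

Direct-runoff ordinates (Q − Q_b): 0.0, 26.0, 66.8, 130.2, 93.0, 66.5, 47.5, 33.9, 24.2, 0.0 cfs.
ΣQ_DR = 488.1 cfs.
With Δt = 1 h = 3600 s, V = ΣQ_DR · Δt = 488.1 × 3600 = 1.76 × 10^6 ft³.

V ≈ 1.76 × 10^6 ft³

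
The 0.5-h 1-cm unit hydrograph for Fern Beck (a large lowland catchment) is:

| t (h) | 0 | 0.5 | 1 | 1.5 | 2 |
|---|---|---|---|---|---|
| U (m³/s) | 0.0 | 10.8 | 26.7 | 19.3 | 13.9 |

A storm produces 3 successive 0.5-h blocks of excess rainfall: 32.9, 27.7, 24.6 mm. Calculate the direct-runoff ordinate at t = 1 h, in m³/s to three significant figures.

By discrete convolution, Q_j = Σ (P_i / 10 mm) · U_{j−i}.
At t = 1 h (j=2): Q = (32.9/10)·26.7 + (27.7/10)·10.8 + (24.6/10)·0.0 = 118 m³/s.

Q ≈ 118 m³/s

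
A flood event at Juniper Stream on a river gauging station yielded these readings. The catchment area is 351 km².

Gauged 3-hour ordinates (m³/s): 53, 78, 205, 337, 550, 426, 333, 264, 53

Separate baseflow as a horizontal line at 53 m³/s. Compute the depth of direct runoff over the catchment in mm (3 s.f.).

d ≈ 56.1 mm

Direct runoff: 0.0, 25.0, 152.0, 284.0, 497.0, 373.0, 280.0, 211.0, 0.0 m³/s; ΣQ_DR = 1822 m³/s.
V = ΣQ_DR · Δt = 1822 × 10800 s = 1.968 × 10^7 m³.
Over A = 351 km², depth = V / A = 56.1 mm.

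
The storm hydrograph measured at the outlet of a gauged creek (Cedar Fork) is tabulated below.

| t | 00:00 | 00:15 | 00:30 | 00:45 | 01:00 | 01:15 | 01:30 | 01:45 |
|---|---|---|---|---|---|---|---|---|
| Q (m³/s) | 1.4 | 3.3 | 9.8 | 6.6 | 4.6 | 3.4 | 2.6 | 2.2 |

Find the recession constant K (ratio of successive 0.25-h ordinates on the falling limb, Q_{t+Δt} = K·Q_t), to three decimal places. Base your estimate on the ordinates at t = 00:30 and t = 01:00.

K ≈ 0.685

Using the recession-limb readings at t = 00:30 and t = 01:00: Q falls from 9.8 to 4.6 m³/s over 2 intervals.
K = (Q₂/Q₁)^(1/2) = (4.6/9.8)^(1/2) = 0.685.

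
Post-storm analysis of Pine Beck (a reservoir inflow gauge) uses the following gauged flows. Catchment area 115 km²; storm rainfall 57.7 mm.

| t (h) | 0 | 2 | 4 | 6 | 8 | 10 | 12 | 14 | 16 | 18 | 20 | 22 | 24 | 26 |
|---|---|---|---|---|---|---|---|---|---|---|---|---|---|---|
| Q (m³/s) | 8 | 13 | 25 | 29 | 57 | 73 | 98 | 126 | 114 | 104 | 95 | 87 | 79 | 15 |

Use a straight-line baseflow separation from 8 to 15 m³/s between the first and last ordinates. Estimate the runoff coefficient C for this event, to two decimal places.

ΣQ_DR = 762.0 m³/s; V = ΣQ_DR·Δt = 5.486 × 10^6 m³.
Runoff depth d = V / A = 47.71 mm.
C = d / P = 47.71 / 57.7 = 0.83.

C ≈ 0.83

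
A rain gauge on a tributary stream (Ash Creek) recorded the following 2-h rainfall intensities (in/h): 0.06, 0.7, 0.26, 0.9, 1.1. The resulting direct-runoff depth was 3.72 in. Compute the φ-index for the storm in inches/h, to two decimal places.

φ ≈ 0.28 in/h

Only the 3 blocks with intensity above φ contribute runoff: 0.7, 0.9, 1.1 in/h.
Σ(I−φ)·Δt = d  ⇒  (0.7+0.9+1.1 − 3φ)·2 = 3.72
φ = (2.700 − 3.72/2) / 3 = 0.28 in/h.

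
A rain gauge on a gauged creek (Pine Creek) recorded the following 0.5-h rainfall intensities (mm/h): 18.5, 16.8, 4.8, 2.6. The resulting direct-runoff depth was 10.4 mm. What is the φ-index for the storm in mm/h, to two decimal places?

φ ≈ 7.25 mm/h

Only the 2 blocks with intensity above φ contribute runoff: 18.5, 16.8 mm/h.
Σ(I−φ)·Δt = d  ⇒  (18.5+16.8 − 2φ)·0.5 = 10.4
φ = (35.30 − 10.4/0.5) / 2 = 7.25 mm/h.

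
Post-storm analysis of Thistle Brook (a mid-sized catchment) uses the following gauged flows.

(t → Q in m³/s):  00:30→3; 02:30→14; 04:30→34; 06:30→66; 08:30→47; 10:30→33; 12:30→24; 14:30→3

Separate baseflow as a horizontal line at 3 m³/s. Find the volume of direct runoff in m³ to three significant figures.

V ≈ 1.44 × 10^6 m³

Direct-runoff ordinates (Q − Q_b): 0.0, 11.0, 31.0, 63.0, 44.0, 30.0, 21.0, 0.0 m³/s.
ΣQ_DR = 200.0 m³/s.
With Δt = 2 h = 7200 s, V = ΣQ_DR · Δt = 200.0 × 7200 = 1.44 × 10^6 m³.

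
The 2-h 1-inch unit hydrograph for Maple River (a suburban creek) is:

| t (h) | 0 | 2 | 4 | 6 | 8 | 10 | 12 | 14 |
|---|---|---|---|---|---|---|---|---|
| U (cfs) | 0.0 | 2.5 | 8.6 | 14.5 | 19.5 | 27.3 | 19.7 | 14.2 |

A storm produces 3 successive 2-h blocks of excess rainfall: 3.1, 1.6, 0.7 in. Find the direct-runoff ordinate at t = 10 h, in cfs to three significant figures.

By discrete convolution, Q_j = Σ (P_i / 1 in) · U_{j−i}.
At t = 10 h (j=5): Q = (3.1/1)·27.3 + (1.6/1)·19.5 + (0.7/1)·14.5 = 126 cfs.

Q ≈ 126 cfs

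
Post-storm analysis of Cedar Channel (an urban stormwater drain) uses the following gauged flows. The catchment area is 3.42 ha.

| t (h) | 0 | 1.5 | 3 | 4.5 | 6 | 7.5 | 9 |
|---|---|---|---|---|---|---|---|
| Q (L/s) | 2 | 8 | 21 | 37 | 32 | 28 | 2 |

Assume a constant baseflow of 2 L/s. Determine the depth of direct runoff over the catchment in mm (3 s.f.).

Direct runoff: 0.0, 6.0, 19.0, 35.0, 30.0, 26.0, 0.0 L/s; ΣQ_DR = 116.0 L/s.
V = ΣQ_DR · Δt = 116.0 × 5400 s = 6.264 × 10^5 L.
Over A = 3.42 ha, depth = V / A = 18.3 mm.

d ≈ 18.3 mm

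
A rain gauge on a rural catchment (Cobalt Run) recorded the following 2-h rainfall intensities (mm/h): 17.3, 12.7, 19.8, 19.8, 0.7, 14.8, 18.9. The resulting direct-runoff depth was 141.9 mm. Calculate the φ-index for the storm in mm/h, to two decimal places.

φ ≈ 5.39 mm/h

Only the 6 blocks with intensity above φ contribute runoff: 17.3, 12.7, 19.8, 19.8, 14.8, 18.9 mm/h.
Σ(I−φ)·Δt = d  ⇒  (17.3+12.7+19.8+19.8+14.8+18.9 − 6φ)·2 = 141.9
φ = (103.3 − 141.9/2) / 6 = 5.39 mm/h.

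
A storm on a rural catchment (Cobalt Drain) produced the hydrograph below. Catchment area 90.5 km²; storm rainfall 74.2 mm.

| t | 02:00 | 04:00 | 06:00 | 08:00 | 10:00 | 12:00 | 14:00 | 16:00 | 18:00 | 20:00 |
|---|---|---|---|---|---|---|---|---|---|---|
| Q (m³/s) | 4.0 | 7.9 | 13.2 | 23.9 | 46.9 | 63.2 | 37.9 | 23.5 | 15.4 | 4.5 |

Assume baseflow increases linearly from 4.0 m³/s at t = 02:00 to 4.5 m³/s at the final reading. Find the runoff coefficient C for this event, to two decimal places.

C ≈ 0.21

ΣQ_DR = 197.9 m³/s; V = ΣQ_DR·Δt = 1.425 × 10^6 m³.
Runoff depth d = V / A = 15.74 mm.
C = d / P = 15.74 / 74.2 = 0.21.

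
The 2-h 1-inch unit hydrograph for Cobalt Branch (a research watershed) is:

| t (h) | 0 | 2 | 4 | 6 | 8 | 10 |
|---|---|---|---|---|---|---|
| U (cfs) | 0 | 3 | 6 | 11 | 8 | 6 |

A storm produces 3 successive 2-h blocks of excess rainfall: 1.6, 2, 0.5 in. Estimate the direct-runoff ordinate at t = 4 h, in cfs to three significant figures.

By discrete convolution, Q_j = Σ (P_i / 1 in) · U_{j−i}.
At t = 4 h (j=2): Q = (1.6/1)·6 + (2/1)·3 + (0.5/1)·0 = 15.6 cfs.

Q ≈ 15.6 cfs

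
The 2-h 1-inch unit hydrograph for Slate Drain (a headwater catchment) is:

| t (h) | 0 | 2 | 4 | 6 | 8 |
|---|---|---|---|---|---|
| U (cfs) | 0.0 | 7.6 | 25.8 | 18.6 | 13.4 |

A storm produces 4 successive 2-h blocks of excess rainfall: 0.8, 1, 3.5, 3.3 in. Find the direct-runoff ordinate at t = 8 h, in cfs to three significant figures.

By discrete convolution, Q_j = Σ (P_i / 1 in) · U_{j−i}.
At t = 8 h (j=4): Q = (0.8/1)·13.4 + (1/1)·18.6 + (3.5/1)·25.8 + (3.3/1)·7.6 = 145 cfs.

Q ≈ 145 cfs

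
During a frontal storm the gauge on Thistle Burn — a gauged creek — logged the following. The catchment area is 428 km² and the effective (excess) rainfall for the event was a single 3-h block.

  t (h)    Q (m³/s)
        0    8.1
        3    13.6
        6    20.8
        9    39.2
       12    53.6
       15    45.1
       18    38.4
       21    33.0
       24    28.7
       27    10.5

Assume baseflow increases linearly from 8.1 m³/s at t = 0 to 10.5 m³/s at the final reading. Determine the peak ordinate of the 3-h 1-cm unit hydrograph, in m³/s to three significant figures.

U_p ≈ 88.9 m³/s

Direct runoff: 0.00, 5.23, 12.17, 30.30, 44.43, 35.67, 28.70, 23.03, 18.47, 0.00 m³/s; ΣQ_DR = 198.0 m³/s, peak = 44.43 m³/s.
Runoff depth d = ΣQ_DR·Δt / A = 198.0 × 10800 / (428 km²) = 4.996 mm.
The 1-cm UH is the DRH scaled by (10 mm)/d, so U_p = 44.43 × 10/4.996 = 88.9 m³/s.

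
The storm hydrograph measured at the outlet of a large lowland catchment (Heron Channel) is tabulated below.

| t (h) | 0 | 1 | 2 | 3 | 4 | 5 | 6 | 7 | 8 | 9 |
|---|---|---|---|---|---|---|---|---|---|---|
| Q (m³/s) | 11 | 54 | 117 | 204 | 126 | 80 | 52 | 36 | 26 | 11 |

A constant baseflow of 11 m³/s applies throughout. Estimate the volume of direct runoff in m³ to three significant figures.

Direct-runoff ordinates (Q − Q_b): 0.0, 43.0, 106.0, 193.0, 115.0, 69.0, 41.0, 25.0, 15.0, 0.0 m³/s.
ΣQ_DR = 607.0 m³/s.
With Δt = 1 h = 3600 s, V = ΣQ_DR · Δt = 607.0 × 3600 = 2.19 × 10^6 m³.

V ≈ 2.19 × 10^6 m³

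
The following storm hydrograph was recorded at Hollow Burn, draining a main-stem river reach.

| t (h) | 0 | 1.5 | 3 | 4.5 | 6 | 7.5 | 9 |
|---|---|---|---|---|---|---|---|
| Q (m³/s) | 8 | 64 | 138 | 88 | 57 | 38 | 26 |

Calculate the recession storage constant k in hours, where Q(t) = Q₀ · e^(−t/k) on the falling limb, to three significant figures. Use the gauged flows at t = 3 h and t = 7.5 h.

On the falling limb, Q drops from 138 to 38 m³/s between t = 3 h and t = 7.5 h (Δt = 4.5 h).
k = −Δt / ln(Q₂/Q₁) = −4.5 / ln(38/138) = 3.49 h.

k ≈ 3.49 h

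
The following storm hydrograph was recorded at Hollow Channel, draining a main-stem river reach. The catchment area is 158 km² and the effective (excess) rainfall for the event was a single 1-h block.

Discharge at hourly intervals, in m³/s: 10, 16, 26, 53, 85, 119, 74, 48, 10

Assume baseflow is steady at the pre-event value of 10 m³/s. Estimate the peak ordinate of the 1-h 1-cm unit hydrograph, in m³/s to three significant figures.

U_p ≈ 136 m³/s

Direct runoff: 0.0, 6.0, 16.0, 43.0, 75.0, 109.0, 64.0, 38.0, 0.0 m³/s; ΣQ_DR = 351.0 m³/s, peak = 109.0 m³/s.
Runoff depth d = ΣQ_DR·Δt / A = 351.0 × 3600 / (158 km²) = 7.997 mm.
The 1-cm UH is the DRH scaled by (10 mm)/d, so U_p = 109.0 × 10/7.997 = 136 m³/s.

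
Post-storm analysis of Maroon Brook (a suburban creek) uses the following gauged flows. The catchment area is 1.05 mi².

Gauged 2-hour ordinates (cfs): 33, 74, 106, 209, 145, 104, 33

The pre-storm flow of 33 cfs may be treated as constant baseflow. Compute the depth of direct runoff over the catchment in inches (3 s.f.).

Direct runoff: 0.0, 41.0, 73.0, 176.0, 112.0, 71.0, 0.0 cfs; ΣQ_DR = 473.0 cfs.
V = ΣQ_DR · Δt = 473.0 × 7200 s = 3.406 × 10^6 ft³.
Over A = 1.05 mi², depth = V / A = 1.40 in.

d ≈ 1.40 in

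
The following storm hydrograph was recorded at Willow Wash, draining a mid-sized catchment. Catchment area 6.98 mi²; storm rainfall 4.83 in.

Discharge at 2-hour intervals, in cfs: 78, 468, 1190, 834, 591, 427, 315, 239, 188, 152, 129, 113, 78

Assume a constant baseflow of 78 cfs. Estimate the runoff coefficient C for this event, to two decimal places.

C ≈ 0.35

ΣQ_DR = 3788 cfs; V = ΣQ_DR·Δt = 2.727 × 10^7 ft³.
Runoff depth d = V / A = 1.682 in.
C = d / P = 1.682 / 4.83 = 0.35.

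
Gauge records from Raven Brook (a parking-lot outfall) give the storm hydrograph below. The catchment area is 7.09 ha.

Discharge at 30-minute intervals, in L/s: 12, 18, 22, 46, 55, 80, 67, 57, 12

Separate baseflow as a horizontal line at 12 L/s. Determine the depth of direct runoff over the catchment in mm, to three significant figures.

d ≈ 6.63 mm

Direct runoff: 0.0, 6.0, 10.0, 34.0, 43.0, 68.0, 55.0, 45.0, 0.0 L/s; ΣQ_DR = 261.0 L/s.
V = ΣQ_DR · Δt = 261.0 × 1800 s = 4.698 × 10^5 L.
Over A = 7.09 ha, depth = V / A = 6.63 mm.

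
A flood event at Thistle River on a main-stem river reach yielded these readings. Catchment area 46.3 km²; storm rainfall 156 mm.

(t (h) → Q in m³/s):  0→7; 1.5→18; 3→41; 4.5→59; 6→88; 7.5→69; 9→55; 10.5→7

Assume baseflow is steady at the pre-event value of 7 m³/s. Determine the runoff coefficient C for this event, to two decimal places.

ΣQ_DR = 288.0 m³/s; V = ΣQ_DR·Δt = 1.555 × 10^6 m³.
Runoff depth d = V / A = 33.59 mm.
C = d / P = 33.59 / 156 = 0.22.

C ≈ 0.22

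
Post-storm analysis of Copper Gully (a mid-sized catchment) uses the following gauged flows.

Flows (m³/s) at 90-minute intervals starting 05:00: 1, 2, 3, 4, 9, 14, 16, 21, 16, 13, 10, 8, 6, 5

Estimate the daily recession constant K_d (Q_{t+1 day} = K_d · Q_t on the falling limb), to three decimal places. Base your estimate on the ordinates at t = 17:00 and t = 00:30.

Between t = 17:00 and t = 00:30 the flow falls from 16 to 5 m³/s over 5×1.5 h = 7.5 h.
Per-interval ratio K = (5/16)^(1/5) = 0.7924; K_d = K^(24/1.5) = 0.024.

K_d ≈ 0.024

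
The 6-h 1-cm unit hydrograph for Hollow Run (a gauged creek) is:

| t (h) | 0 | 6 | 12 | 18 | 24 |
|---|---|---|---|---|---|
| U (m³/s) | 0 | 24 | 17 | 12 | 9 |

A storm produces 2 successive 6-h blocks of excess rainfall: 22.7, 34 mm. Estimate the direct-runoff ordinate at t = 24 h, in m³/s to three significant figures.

Q ≈ 61.2 m³/s

By discrete convolution, Q_j = Σ (P_i / 10 mm) · U_{j−i}.
At t = 24 h (j=4): Q = (22.7/10)·9 + (34/10)·12 = 61.2 m³/s.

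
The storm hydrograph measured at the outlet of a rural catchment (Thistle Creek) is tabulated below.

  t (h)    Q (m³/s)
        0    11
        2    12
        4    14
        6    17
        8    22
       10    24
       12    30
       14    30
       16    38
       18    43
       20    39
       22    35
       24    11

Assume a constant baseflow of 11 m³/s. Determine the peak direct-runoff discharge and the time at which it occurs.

Subtracting baseflow gives direct-runoff ordinates: 0.0, 1.0, 3.0, 6.0, 11.0, 13.0, 19.0, 19.0, 27.0, 32.0, 28.0, 24.0, 0.0 m³/s.
The maximum is 32.0 m³/s, occurring at the reading for t = 18 h.

Q_p = 32.0 m³/s at t = 18 h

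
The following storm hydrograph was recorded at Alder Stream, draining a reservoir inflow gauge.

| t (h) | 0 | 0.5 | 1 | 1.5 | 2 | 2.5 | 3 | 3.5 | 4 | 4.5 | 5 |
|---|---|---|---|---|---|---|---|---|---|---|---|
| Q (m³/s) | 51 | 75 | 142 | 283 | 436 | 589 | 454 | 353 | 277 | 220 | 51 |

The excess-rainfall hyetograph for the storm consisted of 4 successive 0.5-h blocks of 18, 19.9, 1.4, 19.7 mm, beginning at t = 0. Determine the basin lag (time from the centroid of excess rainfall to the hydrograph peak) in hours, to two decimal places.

Centroid of excess rainfall: t_c = Σ P_i·t̄_i / ΣP_i = 0.9432 h (block centres at 0.25, 0.75, 1.25, 1.75 h).
Hydrograph peak occurs at t = 2.5 h, so basin lag t_L = 2.5 − 0.9432 = 1.56 h.

t_L ≈ 1.56 h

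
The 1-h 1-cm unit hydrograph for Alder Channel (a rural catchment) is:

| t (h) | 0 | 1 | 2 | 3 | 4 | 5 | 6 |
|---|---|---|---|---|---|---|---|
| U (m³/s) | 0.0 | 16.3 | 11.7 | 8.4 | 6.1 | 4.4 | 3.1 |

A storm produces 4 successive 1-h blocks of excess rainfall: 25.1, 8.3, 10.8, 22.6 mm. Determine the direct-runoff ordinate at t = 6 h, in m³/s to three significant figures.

By discrete convolution, Q_j = Σ (P_i / 10 mm) · U_{j−i}.
At t = 6 h (j=6): Q = (25.1/10)·3.1 + (8.3/10)·4.4 + (10.8/10)·6.1 + (22.6/10)·8.4 = 37.0 m³/s.

Q ≈ 37.0 m³/s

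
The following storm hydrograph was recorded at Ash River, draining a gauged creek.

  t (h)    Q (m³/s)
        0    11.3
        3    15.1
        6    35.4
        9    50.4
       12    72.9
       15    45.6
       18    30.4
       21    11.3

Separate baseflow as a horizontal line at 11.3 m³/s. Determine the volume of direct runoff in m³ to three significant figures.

Direct-runoff ordinates (Q − Q_b): 0.0, 3.8, 24.1, 39.1, 61.6, 34.3, 19.1, 0.0 m³/s.
ΣQ_DR = 182.0 m³/s.
With Δt = 3 h = 10800 s, V = ΣQ_DR · Δt = 182.0 × 10800 = 1.97 × 10^6 m³.

V ≈ 1.97 × 10^6 m³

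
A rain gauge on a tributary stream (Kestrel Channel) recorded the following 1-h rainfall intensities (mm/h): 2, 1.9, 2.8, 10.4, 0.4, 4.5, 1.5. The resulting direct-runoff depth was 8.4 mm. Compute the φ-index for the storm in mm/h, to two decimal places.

Only the 2 blocks with intensity above φ contribute runoff: 10.4, 4.5 mm/h.
Σ(I−φ)·Δt = d  ⇒  (10.4+4.5 − 2φ)·1 = 8.4
φ = (14.90 − 8.4/1) / 2 = 3.25 mm/h.

φ ≈ 3.25 mm/h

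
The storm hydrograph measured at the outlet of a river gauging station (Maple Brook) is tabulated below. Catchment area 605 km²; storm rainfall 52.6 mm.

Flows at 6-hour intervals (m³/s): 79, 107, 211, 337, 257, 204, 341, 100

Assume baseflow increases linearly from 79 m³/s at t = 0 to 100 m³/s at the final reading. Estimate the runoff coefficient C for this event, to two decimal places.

C ≈ 0.62

ΣQ_DR = 920.0 m³/s; V = ΣQ_DR·Δt = 1.987 × 10^7 m³.
Runoff depth d = V / A = 32.85 mm.
C = d / P = 32.85 / 52.6 = 0.62.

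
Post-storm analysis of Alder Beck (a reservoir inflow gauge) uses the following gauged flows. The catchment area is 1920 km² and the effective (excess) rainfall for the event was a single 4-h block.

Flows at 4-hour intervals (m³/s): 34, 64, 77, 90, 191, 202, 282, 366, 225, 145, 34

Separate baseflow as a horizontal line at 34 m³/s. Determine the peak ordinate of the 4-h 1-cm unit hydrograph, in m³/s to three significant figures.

U_p ≈ 331 m³/s

Direct runoff: 0.0, 30.0, 43.0, 56.0, 157.0, 168.0, 248.0, 332.0, 191.0, 111.0, 0.0 m³/s; ΣQ_DR = 1336 m³/s, peak = 332.0 m³/s.
Runoff depth d = ΣQ_DR·Δt / A = 1336 × 14400 / (1920 km²) = 10.02 mm.
The 1-cm UH is the DRH scaled by (10 mm)/d, so U_p = 332.0 × 10/10.02 = 331 m³/s.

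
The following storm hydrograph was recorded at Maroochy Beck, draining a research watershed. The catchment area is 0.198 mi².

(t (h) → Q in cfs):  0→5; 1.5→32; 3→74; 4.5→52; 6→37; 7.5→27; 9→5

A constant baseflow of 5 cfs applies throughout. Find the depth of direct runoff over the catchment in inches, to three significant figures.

d ≈ 2.31 in

Direct runoff: 0.0, 27.0, 69.0, 47.0, 32.0, 22.0, 0.0 cfs; ΣQ_DR = 197.0 cfs.
V = ΣQ_DR · Δt = 197.0 × 5400 s = 1.064 × 10^6 ft³.
Over A = 0.198 mi², depth = V / A = 2.31 in.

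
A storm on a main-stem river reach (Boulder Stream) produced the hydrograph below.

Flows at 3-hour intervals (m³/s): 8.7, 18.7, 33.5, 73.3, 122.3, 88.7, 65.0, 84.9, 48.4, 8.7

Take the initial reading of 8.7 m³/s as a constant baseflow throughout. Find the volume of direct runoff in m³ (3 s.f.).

V ≈ 5.02 × 10^6 m³

Direct-runoff ordinates (Q − Q_b): 0.0, 10.0, 24.8, 64.6, 113.6, 80.0, 56.3, 76.2, 39.7, 0.0 m³/s.
ΣQ_DR = 465.2 m³/s.
With Δt = 3 h = 10800 s, V = ΣQ_DR · Δt = 465.2 × 10800 = 5.02 × 10^6 m³.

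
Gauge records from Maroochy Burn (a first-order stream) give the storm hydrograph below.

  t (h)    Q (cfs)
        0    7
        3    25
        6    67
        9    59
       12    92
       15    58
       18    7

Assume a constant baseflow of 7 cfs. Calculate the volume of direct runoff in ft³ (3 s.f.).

V ≈ 2.87 × 10^6 ft³

Direct-runoff ordinates (Q − Q_b): 0.0, 18.0, 60.0, 52.0, 85.0, 51.0, 0.0 cfs.
ΣQ_DR = 266.0 cfs.
With Δt = 3 h = 10800 s, V = ΣQ_DR · Δt = 266.0 × 10800 = 2.87 × 10^6 ft³.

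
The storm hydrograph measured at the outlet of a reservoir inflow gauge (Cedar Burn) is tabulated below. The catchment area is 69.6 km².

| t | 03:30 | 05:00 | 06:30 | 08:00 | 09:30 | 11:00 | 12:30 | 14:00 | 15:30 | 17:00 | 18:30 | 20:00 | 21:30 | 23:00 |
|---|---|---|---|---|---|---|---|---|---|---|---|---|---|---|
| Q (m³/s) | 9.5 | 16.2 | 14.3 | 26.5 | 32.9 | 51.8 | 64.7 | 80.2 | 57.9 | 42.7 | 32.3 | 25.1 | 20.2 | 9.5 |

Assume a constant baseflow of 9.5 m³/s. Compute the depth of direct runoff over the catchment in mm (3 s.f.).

Direct runoff: 0.0, 6.7, 4.8, 17.0, 23.4, 42.3, 55.2, 70.7, 48.4, 33.2, 22.8, 15.6, 10.7, 0.0 m³/s; ΣQ_DR = 350.8 m³/s.
V = ΣQ_DR · Δt = 350.8 × 5400 s = 1.894 × 10^6 m³.
Over A = 69.6 km², depth = V / A = 27.2 mm.

d ≈ 27.2 mm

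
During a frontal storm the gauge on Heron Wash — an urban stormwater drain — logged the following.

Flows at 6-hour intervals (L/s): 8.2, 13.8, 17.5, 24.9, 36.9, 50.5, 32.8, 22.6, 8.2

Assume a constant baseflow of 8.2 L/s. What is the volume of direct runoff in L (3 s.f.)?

Direct-runoff ordinates (Q − Q_b): 0.0, 5.6, 9.3, 16.7, 28.7, 42.3, 24.6, 14.4, 0.0 L/s.
ΣQ_DR = 141.6 L/s.
With Δt = 6 h = 21600 s, V = ΣQ_DR · Δt = 141.6 × 21600 = 3.06 × 10^6 L.

V ≈ 3.06 × 10^6 L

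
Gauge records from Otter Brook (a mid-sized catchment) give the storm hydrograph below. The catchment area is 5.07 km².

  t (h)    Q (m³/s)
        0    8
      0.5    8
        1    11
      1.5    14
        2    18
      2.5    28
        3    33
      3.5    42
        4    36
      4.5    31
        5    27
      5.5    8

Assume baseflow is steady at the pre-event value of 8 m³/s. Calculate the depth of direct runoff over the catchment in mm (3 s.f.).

Direct runoff: 0.0, 0.0, 3.0, 6.0, 10.0, 20.0, 25.0, 34.0, 28.0, 23.0, 19.0, 0.0 m³/s; ΣQ_DR = 168.0 m³/s.
V = ΣQ_DR · Δt = 168.0 × 1800 s = 3.024 × 10^5 m³.
Over A = 5.07 km², depth = V / A = 59.6 mm.

d ≈ 59.6 mm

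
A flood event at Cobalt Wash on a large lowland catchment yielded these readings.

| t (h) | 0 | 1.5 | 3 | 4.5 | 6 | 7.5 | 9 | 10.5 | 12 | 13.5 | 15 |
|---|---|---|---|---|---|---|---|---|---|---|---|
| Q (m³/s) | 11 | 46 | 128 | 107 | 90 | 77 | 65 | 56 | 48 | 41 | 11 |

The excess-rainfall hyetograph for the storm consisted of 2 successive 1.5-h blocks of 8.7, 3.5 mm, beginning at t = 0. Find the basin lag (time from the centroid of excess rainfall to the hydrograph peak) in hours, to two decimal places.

Centroid of excess rainfall: t_c = Σ P_i·t̄_i / ΣP_i = 1.1803 h (block centres at 0.75, 2.25 h).
Hydrograph peak occurs at t = 3 h, so basin lag t_L = 3 − 1.1803 = 1.82 h.

t_L ≈ 1.82 h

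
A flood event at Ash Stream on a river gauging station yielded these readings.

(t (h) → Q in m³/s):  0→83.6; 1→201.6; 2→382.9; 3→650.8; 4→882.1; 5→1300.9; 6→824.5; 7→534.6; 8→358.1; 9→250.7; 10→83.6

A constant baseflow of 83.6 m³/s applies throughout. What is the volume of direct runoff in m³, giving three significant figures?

Direct-runoff ordinates (Q − Q_b): 0.0, 118.0, 299.3, 567.2, 798.5, 1217.3, 740.9, 451.0, 274.5, 167.1, 0.0 m³/s.
ΣQ_DR = 4634 m³/s.
With Δt = 1 h = 3600 s, V = ΣQ_DR · Δt = 4634 × 3600 = 1.67 × 10^7 m³.

V ≈ 1.67 × 10^7 m³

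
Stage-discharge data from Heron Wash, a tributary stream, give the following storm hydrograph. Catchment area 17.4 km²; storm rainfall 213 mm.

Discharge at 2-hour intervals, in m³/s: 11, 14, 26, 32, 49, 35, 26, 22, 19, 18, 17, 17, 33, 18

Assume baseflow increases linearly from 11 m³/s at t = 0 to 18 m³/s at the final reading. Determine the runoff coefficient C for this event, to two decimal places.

ΣQ_DR = 134.0 m³/s; V = ΣQ_DR·Δt = 9.648 × 10^5 m³.
Runoff depth d = V / A = 55.45 mm.
C = d / P = 55.45 / 213 = 0.26.

C ≈ 0.26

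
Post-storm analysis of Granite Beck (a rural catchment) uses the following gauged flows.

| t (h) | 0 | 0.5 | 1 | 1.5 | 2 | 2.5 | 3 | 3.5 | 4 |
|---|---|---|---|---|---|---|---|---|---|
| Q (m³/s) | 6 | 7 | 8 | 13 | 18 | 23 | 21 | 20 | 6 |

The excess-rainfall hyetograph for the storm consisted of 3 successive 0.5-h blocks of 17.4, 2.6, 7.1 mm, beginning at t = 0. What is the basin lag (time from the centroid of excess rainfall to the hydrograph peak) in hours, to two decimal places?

Centroid of excess rainfall: t_c = Σ P_i·t̄_i / ΣP_i = 0.5600 h (block centres at 0.25, 0.75, 1.25 h).
Hydrograph peak occurs at t = 2.5 h, so basin lag t_L = 2.5 − 0.5600 = 1.94 h.

t_L ≈ 1.94 h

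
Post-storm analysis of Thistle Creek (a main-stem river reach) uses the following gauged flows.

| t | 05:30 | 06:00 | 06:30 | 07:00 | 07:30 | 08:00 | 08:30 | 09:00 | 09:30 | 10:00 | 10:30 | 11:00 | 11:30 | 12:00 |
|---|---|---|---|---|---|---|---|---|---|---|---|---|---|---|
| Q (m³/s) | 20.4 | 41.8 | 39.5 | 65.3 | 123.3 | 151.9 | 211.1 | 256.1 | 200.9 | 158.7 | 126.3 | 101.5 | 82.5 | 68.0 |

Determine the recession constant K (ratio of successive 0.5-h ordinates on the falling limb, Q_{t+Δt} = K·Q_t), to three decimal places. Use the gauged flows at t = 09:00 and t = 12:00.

Using the recession-limb readings at t = 09:00 and t = 12:00: Q falls from 256.1 to 68.0 m³/s over 6 intervals.
K = (Q₂/Q₁)^(1/6) = (68.0/256.1)^(1/6) = 0.802.

K ≈ 0.802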